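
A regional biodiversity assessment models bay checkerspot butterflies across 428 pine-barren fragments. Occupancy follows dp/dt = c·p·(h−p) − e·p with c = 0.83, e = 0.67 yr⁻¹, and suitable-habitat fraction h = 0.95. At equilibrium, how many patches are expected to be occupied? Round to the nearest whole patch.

61

p* = h − e/c = 0.95 − 0.8072 = 0.1428.
Expected occupied patches = N × p* = 428 × 0.1428 = 61.11 ≈ 61.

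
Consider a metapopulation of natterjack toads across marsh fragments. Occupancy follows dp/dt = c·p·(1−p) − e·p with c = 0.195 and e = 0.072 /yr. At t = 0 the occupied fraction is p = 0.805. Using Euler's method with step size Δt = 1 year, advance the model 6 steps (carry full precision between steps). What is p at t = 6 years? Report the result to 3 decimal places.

Update rule: p ← p + [c·p·(1−p) − e·p]·Δt with Δt = 1.
  1  |  dp/dt·Δt = -0.027350  |  p_1 = 0.777650
  2  |  dp/dt·Δt = -0.022273  |  p_2 = 0.755377
  3  |  dp/dt·Δt = -0.018355  |  p_3 = 0.737022
  4  |  dp/dt·Δt = -0.015271  |  p_4 = 0.721752
  5  |  dp/dt·Δt = -0.012805  |  p_5 = 0.708947
  6  |  dp/dt·Δt = -0.010808  |  p_6 = 0.698139

0.698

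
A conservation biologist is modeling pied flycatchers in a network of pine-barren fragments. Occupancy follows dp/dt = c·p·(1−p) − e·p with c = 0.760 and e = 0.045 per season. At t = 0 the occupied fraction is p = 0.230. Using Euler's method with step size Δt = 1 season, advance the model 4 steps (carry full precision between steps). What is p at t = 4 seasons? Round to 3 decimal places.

Update rule: p ← p + [c·p·(1−p) − e·p]·Δt with Δt = 1.
p: 0.23000 → 0.35425  (Δp = +0.12425)
p: 0.35425 → 0.51216  (Δp = +0.15791)
p: 0.51216 → 0.67900  (Δp = +0.16684)
p: 0.67900 → 0.81409  (Δp = +0.13509)

0.814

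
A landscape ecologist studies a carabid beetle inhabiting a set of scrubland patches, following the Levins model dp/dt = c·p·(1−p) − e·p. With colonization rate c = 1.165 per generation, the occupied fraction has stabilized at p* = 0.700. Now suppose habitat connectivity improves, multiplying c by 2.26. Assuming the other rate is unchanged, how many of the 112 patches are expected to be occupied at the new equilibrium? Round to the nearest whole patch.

97

Balance c(1−p*) = e gives e = 1.165×(1 − 0.70000) = 0.34950.
New p* = 1 − e/c = 1 − 0.34950/2.63290 = 0.86726.
Expected occupied = 112 × 0.86726 = 97.13 ≈ 97.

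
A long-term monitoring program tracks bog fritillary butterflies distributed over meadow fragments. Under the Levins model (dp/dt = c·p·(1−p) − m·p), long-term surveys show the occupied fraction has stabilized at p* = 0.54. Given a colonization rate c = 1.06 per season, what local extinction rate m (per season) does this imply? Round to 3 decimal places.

At equilibrium c(1−p*) = m.
m = 1.06 × (1 − 0.54) = 1.06 × 0.4600 = 0.4876.

0.488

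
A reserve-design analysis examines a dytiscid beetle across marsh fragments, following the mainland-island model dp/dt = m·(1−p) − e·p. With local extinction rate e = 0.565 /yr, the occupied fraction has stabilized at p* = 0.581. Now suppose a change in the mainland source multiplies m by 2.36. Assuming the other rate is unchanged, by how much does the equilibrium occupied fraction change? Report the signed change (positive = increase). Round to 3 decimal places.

0.185

Balance m(1−p*) = e·p* gives m = e·p*/(1−p*) = 0.565×0.58100/0.41900 = 0.78345.
New p* = m/(m+e) = 1.84894/(1.84894+0.56500) = 0.76594.
Δp* = 0.76594 − 0.58100 = +0.18494.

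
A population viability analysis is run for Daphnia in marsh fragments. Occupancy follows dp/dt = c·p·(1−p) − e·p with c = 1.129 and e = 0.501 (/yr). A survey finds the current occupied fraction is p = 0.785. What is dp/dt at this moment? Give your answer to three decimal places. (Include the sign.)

Colonization term: c·p·(1−p) = 1.129×0.785×0.2150 = 0.19055.
Extinction term: e·p = 0.39328.
dp/dt = 0.19055 − 0.39328 = -0.20274.

-0.203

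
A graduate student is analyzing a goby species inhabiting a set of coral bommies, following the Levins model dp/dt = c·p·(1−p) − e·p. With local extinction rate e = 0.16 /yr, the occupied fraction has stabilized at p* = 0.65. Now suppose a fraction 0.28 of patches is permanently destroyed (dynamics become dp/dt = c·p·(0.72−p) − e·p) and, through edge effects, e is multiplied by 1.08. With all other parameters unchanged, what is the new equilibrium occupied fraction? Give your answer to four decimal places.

Balance c(1−p*) = e gives c = e/(1 − 0.65000) = 0.16/0.35000 = 0.45714.
New p* = 0.72 − e/c = 0.72 − 0.17280/0.45714 = 0.34200.

0.3420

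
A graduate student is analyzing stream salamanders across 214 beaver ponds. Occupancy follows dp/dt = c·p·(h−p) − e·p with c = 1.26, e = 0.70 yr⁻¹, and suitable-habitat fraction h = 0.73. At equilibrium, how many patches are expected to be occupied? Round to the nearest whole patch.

p* = h − e/c = 0.73 − 0.5556 = 0.1744.
Expected occupied patches = N × p* = 214 × 0.1744 = 37.33 ≈ 37.

37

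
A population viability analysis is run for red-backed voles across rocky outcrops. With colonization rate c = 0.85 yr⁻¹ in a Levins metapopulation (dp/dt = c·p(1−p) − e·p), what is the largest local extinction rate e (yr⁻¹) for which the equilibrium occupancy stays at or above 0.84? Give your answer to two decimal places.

1 − e/c ≥ 0.84 ⇒ e ≤ c(1 − 0.84) = 0.85 × 0.1600.
e_max = 0.1360.

0.14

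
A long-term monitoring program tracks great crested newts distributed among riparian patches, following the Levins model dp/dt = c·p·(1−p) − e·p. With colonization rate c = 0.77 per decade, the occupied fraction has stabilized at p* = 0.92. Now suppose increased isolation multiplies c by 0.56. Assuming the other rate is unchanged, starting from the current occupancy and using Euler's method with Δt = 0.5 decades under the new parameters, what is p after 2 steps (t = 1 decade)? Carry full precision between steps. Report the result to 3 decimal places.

0.898

Balance c(1−p*) = e gives e = 0.77×(1 − 0.92000) = 0.06160.
Starting from p₀ = 0.92000; update p ← p + (dp/dt)·Δt with the new parameters.
  1  |  dp/dt·Δt = -0.012468  |  p_1 = 0.907532
  2  |  dp/dt·Δt = -0.009859  |  p_2 = 0.897673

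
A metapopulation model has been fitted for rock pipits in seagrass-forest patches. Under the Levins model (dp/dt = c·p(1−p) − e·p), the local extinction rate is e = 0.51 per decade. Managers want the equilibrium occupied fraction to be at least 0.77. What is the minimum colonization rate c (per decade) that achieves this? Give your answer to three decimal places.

2.217

p* = 1 − e/c ≥ 0.77 requires e/c ≤ 0.2300, i.e. c ≥ e/0.2300.
c_min = 0.51/0.2300 = 2.2174.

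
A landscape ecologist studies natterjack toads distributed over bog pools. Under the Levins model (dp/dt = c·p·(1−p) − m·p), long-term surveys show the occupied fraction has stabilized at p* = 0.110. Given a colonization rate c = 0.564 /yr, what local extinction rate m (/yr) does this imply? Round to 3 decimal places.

0.502

At equilibrium c(1−p*) = m.
m = 0.564 × (1 − 0.110) = 0.564 × 0.8900 = 0.5020.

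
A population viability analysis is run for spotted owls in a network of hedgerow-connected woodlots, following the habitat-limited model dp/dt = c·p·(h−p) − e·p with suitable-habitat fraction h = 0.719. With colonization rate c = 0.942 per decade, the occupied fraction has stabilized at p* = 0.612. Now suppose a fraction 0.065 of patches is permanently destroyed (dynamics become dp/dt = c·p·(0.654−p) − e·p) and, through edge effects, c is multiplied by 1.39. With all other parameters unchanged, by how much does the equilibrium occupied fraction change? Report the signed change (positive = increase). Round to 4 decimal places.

-0.0350

Balance c(h−p*) = e gives e = 0.942×(0.719 − 0.61200) = 0.10079.
New p* = 0.654 − e/c = 0.654 − 0.10079/1.30938 = 0.57702.
Δp* = 0.57702 − 0.61200 = -0.03498.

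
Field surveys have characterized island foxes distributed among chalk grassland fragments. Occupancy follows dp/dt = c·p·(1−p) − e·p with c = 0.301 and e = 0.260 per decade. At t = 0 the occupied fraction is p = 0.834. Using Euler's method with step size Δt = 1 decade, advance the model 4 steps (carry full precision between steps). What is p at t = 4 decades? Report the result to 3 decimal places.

Update rule: p ← p + [c·p·(1−p) − e·p]·Δt with Δt = 1.
  1  |  dp/dt·Δt = -0.175168  |  p_1 = 0.658832
  2  |  dp/dt·Δt = -0.103640  |  p_2 = 0.555192
  3  |  dp/dt·Δt = -0.070017  |  p_3 = 0.485175
  4  |  dp/dt·Δt = -0.050962  |  p_4 = 0.434213

0.434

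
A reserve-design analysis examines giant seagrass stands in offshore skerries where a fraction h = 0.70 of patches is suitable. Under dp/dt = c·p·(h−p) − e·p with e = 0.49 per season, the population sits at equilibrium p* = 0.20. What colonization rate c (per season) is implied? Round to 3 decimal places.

0.980

At equilibrium c(h−p*) = e, so c = e/(h−p*).
c = 0.49/(0.70 − 0.20) = 0.49/0.5000 = 0.9800.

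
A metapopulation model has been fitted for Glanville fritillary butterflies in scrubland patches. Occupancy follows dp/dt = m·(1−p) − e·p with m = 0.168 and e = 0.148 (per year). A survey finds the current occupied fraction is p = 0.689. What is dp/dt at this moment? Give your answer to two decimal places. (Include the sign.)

Colonization term: m·(1−p) = 0.168×0.3110 = 0.05225.
Extinction term: e·p = 0.10197.
dp/dt = 0.05225 − 0.10197 = -0.04972.

-0.05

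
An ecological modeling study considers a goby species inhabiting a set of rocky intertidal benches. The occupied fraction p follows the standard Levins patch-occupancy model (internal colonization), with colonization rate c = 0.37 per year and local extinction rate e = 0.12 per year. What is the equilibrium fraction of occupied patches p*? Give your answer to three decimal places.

0.676

At equilibrium, colonization balances extinction: c·p*·(1−p*) = e·p*.
So p* = 1 − e/c = 1 − 0.12/0.37 = 1 − 0.3243 = 0.6757.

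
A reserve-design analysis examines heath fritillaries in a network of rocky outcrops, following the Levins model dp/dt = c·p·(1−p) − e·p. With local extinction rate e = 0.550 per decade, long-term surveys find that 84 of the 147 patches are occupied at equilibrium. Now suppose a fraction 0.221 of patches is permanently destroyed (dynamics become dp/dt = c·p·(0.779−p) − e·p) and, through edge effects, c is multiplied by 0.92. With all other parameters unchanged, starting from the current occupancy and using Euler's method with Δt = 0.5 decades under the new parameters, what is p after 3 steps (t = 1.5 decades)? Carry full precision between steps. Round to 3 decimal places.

0.404

Observed p* = 84/147 = 0.57143.
Balance c(1−p*) = e gives c = e/(1 − 0.57143) = 0.550/0.42857 = 1.28333.
Starting from p₀ = 0.57143; update p ← p + (dp/dt)·Δt with the new parameters.
step 1: Δp = -0.08712, p = 0.48431
step 2: Δp = -0.04893, p = 0.43538
step 3: Δp = -0.03141, p = 0.40396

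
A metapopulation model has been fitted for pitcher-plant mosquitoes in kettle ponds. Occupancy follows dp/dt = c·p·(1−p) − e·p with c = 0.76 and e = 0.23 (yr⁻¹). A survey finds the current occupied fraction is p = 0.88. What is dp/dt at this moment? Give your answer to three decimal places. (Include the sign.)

Colonization term: c·p·(1−p) = 0.76×0.88×0.1200 = 0.08026.
Extinction term: e·p = 0.20240.
dp/dt = 0.08026 − 0.20240 = -0.12214.

-0.122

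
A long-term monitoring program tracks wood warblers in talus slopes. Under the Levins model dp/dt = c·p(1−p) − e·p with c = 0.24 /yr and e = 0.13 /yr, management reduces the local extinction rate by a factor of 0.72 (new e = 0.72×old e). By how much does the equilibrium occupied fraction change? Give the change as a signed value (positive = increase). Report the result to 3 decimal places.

Before: p* = 1 − 0.13/0.24 = 0.4583.
After the change, c = 0.24, e = 0.0936, so p* = 1 − 0.0936/0.24 = 0.6100.
Δp* = 0.6100 − 0.4583 = +0.1517.

0.152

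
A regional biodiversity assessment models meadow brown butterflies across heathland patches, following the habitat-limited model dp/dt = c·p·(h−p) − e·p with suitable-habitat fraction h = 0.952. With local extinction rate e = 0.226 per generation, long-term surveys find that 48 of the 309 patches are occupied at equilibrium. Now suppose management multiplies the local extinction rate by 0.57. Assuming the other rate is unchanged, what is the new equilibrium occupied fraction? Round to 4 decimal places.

Observed p* = 48/309 = 0.15534.
Balance c(h−p*) = e gives c = e/(0.952 − 0.15534) = 0.226/0.79666 = 0.28368.
New p* = 0.952 − e/c = 0.952 − 0.12882/0.28368 = 0.49790.

0.4979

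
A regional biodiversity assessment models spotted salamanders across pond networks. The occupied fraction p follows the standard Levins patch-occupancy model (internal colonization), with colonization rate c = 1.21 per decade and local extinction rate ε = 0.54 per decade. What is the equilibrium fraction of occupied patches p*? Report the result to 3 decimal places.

0.554

Setting dp/dt = 0 and dividing through by p* gives c·(1−p*) = ε.
So p* = 1 − ε/c = 1 − 0.54/1.21 = 1 − 0.4463 = 0.5537.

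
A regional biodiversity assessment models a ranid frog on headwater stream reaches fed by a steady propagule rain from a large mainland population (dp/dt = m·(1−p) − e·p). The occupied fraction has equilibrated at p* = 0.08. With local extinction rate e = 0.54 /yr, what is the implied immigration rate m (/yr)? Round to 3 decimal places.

At equilibrium m(1−p*) = e·p*, so m = e·p*/(1−p*).
m = 0.54 × 0.08 / 0.9200 = 0.0432/0.9200 = 0.0470.

0.047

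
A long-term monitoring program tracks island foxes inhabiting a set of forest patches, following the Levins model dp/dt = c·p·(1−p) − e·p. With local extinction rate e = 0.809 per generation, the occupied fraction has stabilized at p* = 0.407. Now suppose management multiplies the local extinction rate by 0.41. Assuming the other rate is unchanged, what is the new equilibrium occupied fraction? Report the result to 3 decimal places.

Balance c(1−p*) = e gives c = e/(1 − 0.40700) = 0.809/0.59300 = 1.36425.
New p* = 1 − e/c = 1 − 0.33169/1.36425 = 0.75687.

0.757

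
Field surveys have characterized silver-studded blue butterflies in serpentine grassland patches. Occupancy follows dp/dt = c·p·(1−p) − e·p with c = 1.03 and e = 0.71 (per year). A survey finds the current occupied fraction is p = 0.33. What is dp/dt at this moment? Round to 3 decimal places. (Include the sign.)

-0.007

Colonization term: c·p·(1−p) = 1.03×0.33×0.6700 = 0.22773.
Extinction term: e·p = 0.23430.
dp/dt = 0.22773 − 0.23430 = -0.00657.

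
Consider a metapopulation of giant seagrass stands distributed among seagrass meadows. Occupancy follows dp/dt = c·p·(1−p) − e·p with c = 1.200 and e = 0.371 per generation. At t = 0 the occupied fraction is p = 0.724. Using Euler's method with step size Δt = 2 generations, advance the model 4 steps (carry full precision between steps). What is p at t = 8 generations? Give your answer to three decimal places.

Update rule: p ← p + [c·p·(1−p) − e·p]·Δt with Δt = 2.
t = 2: p = 0.72400 + (-0.05763) = 0.66637
t = 4: p = 0.66637 + (+0.03912) = 0.70549
t = 6: p = 0.70549 + (-0.02482) = 0.68067
t = 8: p = 0.68067 + (+0.01660) = 0.69727

0.697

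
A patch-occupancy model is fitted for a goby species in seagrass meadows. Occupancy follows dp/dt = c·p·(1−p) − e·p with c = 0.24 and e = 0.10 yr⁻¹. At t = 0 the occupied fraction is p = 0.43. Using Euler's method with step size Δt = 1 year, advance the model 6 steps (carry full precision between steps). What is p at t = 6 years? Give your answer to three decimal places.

Update rule: p ← p + [c·p·(1−p) − e·p]·Δt with Δt = 1.
p: 0.43000 → 0.44582  (Δp = +0.01582)
p: 0.44582 → 0.46054  (Δp = +0.01471)
p: 0.46054 → 0.47411  (Δp = +0.01357)
p: 0.47411 → 0.48654  (Δp = +0.01243)
p: 0.48654 → 0.49784  (Δp = +0.01130)
p: 0.49784 → 0.50806  (Δp = +0.01021)

0.508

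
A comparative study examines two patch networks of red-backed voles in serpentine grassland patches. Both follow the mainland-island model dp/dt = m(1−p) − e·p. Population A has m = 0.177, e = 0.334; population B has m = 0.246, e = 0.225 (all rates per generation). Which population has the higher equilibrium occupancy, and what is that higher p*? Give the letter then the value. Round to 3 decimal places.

A: p*_A = m/(m+e) = 0.177/0.5110 = 0.3464.
B: p*_B = 0.246/0.4710 = 0.5223.
B is higher at 0.5223.

B, 0.522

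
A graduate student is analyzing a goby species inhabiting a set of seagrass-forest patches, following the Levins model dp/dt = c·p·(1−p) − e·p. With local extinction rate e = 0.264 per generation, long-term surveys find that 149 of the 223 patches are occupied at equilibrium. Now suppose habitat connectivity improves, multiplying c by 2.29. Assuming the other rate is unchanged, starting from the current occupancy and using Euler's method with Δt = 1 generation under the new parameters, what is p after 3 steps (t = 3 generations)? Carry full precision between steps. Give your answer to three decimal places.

Observed p* = 149/223 = 0.66816.
Balance c(1−p*) = e gives c = e/(1 − 0.66816) = 0.264/0.33184 = 0.79557.
Starting from p₀ = 0.66816; update p ← p + (dp/dt)·Δt with the new parameters.
  1  |  dp/dt·Δt = +0.227549  |  p_1 = 0.895710
  2  |  dp/dt·Δt = -0.066283  |  p_2 = 0.829428
  3  |  dp/dt·Δt = +0.038782  |  p_3 = 0.868209

0.868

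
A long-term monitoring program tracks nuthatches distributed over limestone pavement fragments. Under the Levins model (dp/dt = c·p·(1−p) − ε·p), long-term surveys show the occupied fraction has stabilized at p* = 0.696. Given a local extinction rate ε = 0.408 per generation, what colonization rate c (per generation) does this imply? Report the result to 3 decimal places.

At equilibrium c(1−p*) = ε, so c = ε/(1−p*).
c = 0.408/(1 − 0.696) = 0.408/0.3040 = 1.3421.

1.342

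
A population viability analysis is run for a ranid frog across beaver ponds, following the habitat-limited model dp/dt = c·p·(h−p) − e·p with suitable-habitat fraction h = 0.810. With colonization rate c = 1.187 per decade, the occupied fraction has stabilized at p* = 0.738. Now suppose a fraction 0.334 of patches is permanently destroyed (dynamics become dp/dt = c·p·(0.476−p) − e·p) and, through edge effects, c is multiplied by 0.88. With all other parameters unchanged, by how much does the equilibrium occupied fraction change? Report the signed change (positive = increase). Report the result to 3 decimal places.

Balance c(h−p*) = e gives e = 1.187×(0.81 − 0.73800) = 0.08546.
New p* = 0.476 − e/c = 0.476 − 0.08546/1.04456 = 0.39419.
Δp* = 0.39419 − 0.73800 = -0.34381.

-0.344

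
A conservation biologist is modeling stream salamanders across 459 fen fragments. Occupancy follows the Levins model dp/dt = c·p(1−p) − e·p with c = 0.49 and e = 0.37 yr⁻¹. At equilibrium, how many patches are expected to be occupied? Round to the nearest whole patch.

112

p* = 1 − e/c = 1 − 0.37/0.49 = 0.2449.
Expected occupied patches = N × p* = 459 × 0.2449 = 112.41 ≈ 112.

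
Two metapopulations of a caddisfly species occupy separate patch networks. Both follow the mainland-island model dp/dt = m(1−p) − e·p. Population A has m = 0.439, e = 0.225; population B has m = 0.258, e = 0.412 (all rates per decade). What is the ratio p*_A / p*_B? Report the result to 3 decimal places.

1.717

A: p*_A = m/(m+e) = 0.439/0.6640 = 0.6611.
B: p*_B = 0.258/0.6700 = 0.3851.
p*_A / p*_B = 0.6611/0.3851 = 1.7169.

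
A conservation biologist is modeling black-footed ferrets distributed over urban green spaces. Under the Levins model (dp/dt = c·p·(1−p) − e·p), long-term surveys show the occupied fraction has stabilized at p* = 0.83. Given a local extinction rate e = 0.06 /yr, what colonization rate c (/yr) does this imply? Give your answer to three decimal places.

At equilibrium c(1−p*) = e, so c = e/(1−p*).
c = 0.06/(1 − 0.83) = 0.06/0.1700 = 0.3529.

0.353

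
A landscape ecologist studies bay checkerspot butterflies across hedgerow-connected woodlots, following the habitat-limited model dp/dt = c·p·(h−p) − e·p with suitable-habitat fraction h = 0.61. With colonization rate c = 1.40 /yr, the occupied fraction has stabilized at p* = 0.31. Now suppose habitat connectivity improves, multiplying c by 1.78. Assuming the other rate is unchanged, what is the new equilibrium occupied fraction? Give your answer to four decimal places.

0.4415

Balance c(h−p*) = e gives e = 1.40×(0.61 − 0.31000) = 0.42000.
New p* = 0.61 − e/c = 0.61 − 0.42000/2.49200 = 0.44146.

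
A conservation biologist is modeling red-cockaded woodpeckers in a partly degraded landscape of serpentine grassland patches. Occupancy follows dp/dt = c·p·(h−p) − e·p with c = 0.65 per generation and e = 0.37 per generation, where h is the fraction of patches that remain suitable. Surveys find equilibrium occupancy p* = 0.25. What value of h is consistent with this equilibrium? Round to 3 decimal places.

0.819

At equilibrium c(h−p*) = e, so h = p* + e/c.
h = 0.25 + 0.37/0.65 = 0.25 + 0.5692 = 0.8192.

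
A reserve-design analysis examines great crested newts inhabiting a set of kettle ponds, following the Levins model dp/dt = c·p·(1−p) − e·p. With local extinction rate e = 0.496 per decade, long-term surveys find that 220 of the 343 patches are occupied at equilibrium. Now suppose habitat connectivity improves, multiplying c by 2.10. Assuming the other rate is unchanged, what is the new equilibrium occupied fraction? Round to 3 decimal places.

0.829

Observed p* = 220/343 = 0.64140.
Balance c(1−p*) = e gives c = e/(1 − 0.64140) = 0.496/0.35860 = 1.38316.
New p* = 1 − e/c = 1 − 0.49600/2.90464 = 0.82924.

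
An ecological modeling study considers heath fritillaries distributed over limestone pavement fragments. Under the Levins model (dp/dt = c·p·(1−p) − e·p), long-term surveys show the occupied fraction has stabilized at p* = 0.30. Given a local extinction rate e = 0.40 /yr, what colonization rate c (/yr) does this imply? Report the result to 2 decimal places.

0.57

At equilibrium c(1−p*) = e, so c = e/(1−p*).
c = 0.40/(1 − 0.30) = 0.40/0.7000 = 0.5714.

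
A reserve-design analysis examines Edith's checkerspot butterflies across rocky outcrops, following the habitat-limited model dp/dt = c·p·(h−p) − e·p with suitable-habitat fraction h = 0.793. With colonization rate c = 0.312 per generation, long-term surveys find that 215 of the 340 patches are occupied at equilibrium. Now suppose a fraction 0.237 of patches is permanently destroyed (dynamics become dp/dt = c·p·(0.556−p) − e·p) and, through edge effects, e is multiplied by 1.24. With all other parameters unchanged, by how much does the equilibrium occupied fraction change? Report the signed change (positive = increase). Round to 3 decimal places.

Observed p* = 215/340 = 0.63235.
Balance c(h−p*) = e gives e = 0.312×(0.793 − 0.63235) = 0.05012.
New p* = 0.556 − e/c = 0.556 − 0.06215/0.31200 = 0.35680.
Δp* = 0.35680 − 0.63235 = -0.27555.

-0.276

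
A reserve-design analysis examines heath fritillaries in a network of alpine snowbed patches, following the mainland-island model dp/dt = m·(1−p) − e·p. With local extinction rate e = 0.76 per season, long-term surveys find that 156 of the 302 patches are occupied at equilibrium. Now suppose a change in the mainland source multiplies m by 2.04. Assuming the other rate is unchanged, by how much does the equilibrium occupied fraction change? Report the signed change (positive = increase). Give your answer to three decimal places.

0.169

Observed p* = 156/302 = 0.51656.
Balance m(1−p*) = e·p* gives m = e·p*/(1−p*) = 0.76×0.51656/0.48344 = 0.81207.
New p* = m/(m+e) = 1.65662/(1.65662+0.76000) = 0.68551.
Δp* = 0.68551 − 0.51656 = +0.16895.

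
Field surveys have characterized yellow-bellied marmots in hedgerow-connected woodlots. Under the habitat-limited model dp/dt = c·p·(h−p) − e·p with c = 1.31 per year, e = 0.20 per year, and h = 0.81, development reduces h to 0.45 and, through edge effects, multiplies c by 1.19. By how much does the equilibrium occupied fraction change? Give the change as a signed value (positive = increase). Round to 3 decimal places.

Before: p* = h − e/c = 0.81 − 0.20/1.31 = 0.81 − 0.1527 = 0.6573.
After: c = 1.5589, e = 0.2, h = 0.45; p* = 0.45 − 0.2/1.5589 = 0.3217.
Δp* = 0.3217 − 0.6573 = -0.3356.

-0.336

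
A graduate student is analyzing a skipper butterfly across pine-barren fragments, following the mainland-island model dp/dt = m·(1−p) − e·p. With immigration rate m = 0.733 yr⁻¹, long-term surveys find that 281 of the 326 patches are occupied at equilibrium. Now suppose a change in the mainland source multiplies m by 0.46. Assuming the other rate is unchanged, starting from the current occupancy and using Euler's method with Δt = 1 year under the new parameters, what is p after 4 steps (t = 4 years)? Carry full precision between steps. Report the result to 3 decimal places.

0.752

Observed p* = 281/326 = 0.86196.
Balance m(1−p*) = e·p* gives e = m(1−p*)/p* = 0.733×0.13804/0.86196 = 0.11738.
Starting from p₀ = 0.86196; update p ← p + (dp/dt)·Δt with the new parameters.
p: 0.86196 → 0.80733  (Δp = -0.05464)
p: 0.80733 → 0.77752  (Δp = -0.02980)
p: 0.77752 → 0.76127  (Δp = -0.01625)
p: 0.76127 → 0.75240  (Δp = -0.00887)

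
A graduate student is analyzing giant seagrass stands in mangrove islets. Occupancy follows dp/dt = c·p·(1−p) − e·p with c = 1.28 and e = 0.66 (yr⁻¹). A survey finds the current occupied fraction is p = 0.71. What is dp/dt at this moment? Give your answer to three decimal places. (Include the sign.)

-0.205

Colonization term: c·p·(1−p) = 1.28×0.71×0.2900 = 0.26355.
Extinction term: e·p = 0.46860.
dp/dt = 0.26355 − 0.46860 = -0.20505.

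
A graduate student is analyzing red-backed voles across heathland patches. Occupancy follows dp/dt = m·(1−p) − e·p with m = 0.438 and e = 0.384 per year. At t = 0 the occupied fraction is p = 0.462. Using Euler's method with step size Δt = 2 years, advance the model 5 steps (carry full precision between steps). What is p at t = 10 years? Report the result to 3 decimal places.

0.541

Update rule: p ← p + [m·(1−p) − e·p]·Δt with Δt = 2.
step 1: Δp = +0.11647, p = 0.57847
step 2: Δp = -0.07501, p = 0.50346
step 3: Δp = +0.04831, p = 0.55177
step 4: Δp = -0.03111, p = 0.52066
step 5: Δp = +0.02003, p = 0.54069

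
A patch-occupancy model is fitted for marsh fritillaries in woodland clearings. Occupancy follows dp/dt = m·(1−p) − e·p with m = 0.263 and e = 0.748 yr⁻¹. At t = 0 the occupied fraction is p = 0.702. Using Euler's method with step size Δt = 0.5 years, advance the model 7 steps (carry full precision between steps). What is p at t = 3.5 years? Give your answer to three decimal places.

Update rule: p ← p + [m·(1−p) − e·p]·Δt with Δt = 0.5.
p: 0.70200 → 0.47864  (Δp = -0.22336)
p: 0.47864 → 0.36819  (Δp = -0.11045)
p: 0.36819 → 0.31357  (Δp = -0.05462)
p: 0.31357 → 0.28656  (Δp = -0.02701)
p: 0.28656 → 0.27320  (Δp = -0.01336)
p: 0.27320 → 0.26660  (Δp = -0.00660)
p: 0.26660 → 0.26333  (Δp = -0.00327)

0.263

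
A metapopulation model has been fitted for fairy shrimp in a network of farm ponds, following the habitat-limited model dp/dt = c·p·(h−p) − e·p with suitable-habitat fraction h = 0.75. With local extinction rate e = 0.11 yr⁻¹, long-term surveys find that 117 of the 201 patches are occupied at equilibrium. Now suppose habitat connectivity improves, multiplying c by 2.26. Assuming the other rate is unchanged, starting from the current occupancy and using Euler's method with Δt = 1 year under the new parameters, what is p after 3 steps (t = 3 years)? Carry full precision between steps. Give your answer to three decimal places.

Observed p* = 117/201 = 0.58209.
Balance c(h−p*) = e gives c = e/(0.75 − 0.58209) = 0.11/0.16791 = 0.65511.
Starting from p₀ = 0.58209; update p ← p + (dp/dt)·Δt with the new parameters.
p: 0.58209 → 0.66277  (Δp = +0.08068)
p: 0.66277 → 0.67546  (Δp = +0.01269)
p: 0.67546 → 0.67570  (Δp = +0.00024)

0.676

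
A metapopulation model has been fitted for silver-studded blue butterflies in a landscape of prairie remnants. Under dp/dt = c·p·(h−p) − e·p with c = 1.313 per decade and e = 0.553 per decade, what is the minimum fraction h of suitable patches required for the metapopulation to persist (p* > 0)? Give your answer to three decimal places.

p* = h − e/c is positive only when h > e/c.
h_min = e/c = 0.553/1.313 = 0.4212.

0.421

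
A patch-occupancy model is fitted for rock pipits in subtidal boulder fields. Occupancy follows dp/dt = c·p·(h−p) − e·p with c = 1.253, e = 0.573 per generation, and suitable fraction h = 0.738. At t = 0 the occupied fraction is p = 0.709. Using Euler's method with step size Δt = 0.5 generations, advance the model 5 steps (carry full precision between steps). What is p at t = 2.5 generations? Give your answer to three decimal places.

Update rule: p ← p + [c·p·(h−p) − e·p]·Δt with Δt = 0.5.
t = 0.5: p = 0.70900 + (-0.19025) = 0.51875
t = 1: p = 0.51875 + (-0.07737) = 0.44139
t = 1.5: p = 0.44139 + (-0.04443) = 0.39695
t = 2: p = 0.39695 + (-0.02891) = 0.36804
t = 2.5: p = 0.36804 + (-0.02014) = 0.34790

0.348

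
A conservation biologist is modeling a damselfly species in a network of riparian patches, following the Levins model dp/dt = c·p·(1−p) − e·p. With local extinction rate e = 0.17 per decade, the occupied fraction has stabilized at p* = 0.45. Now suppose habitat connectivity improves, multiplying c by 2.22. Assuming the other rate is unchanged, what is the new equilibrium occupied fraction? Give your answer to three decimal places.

Balance c(1−p*) = e gives c = e/(1 − 0.45000) = 0.17/0.55000 = 0.30909.
New p* = 1 − e/c = 1 − 0.17000/0.68618 = 0.75225.

0.752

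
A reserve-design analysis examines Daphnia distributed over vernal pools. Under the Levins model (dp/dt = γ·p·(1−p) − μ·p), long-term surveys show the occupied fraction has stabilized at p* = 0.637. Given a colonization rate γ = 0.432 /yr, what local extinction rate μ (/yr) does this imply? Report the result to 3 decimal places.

0.157

At equilibrium γ(1−p*) = μ.
μ = 0.432 × (1 − 0.637) = 0.432 × 0.3630 = 0.1568.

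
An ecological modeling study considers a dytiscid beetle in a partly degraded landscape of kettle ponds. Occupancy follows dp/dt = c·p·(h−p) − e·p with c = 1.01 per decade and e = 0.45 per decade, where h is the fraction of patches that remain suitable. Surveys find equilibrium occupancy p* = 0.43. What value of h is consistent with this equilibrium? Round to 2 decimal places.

0.88

At equilibrium c(h−p*) = e, so h = p* + e/c.
h = 0.43 + 0.45/1.01 = 0.43 + 0.4455 = 0.8755.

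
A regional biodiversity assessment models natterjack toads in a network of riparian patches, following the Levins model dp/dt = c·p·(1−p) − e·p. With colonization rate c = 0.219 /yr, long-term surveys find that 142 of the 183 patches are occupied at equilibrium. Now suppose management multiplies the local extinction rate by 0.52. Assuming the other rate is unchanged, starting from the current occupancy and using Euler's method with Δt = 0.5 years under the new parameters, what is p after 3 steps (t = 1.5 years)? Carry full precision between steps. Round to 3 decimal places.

Observed p* = 142/183 = 0.77596.
Balance c(1−p*) = e gives e = 0.219×(1 − 0.77596) = 0.04907.
Starting from p₀ = 0.77596; update p ← p + (dp/dt)·Δt with the new parameters.
t = 0.5: p = 0.77596 + (+0.00914) = 0.78509
t = 1: p = 0.78509 + (+0.00846) = 0.79355
t = 1.5: p = 0.79355 + (+0.00782) = 0.80137

0.801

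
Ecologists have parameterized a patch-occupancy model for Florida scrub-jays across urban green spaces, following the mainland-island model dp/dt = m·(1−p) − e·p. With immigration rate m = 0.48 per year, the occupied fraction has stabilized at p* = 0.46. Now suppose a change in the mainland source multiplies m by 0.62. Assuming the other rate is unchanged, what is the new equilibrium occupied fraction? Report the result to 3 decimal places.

Balance m(1−p*) = e·p* gives e = m(1−p*)/p* = 0.48×0.54000/0.46000 = 0.56348.
New p* = m/(m+e) = 0.29760/(0.29760+0.56348) = 0.34561.

0.346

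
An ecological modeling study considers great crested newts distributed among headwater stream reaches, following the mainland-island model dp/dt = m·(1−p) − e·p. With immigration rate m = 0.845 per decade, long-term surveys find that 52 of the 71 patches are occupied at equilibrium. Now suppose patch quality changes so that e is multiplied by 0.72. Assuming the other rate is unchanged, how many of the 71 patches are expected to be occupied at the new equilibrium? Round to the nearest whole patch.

Observed p* = 52/71 = 0.73239.
Balance m(1−p*) = e·p* gives e = m(1−p*)/p* = 0.845×0.26761/0.73239 = 0.30876.
New p* = m/(m+e) = 0.84500/(0.84500+0.22231) = 0.79171.
Expected occupied = 71 × 0.79171 = 56.21 ≈ 56.

56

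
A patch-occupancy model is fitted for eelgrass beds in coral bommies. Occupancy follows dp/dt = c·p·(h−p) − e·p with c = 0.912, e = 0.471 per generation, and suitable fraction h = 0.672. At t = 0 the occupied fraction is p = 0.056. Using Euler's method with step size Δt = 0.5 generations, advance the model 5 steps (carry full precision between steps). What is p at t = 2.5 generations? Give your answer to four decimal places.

0.0691

Update rule: p ← p + [c·p·(h−p) − e·p]·Δt with Δt = 0.5.
t = 0.5: p = 0.05600 + (+0.00254) = 0.05854
t = 1: p = 0.05854 + (+0.00259) = 0.06113
t = 1.5: p = 0.06113 + (+0.00263) = 0.06376
t = 2: p = 0.06376 + (+0.00267) = 0.06643
t = 2.5: p = 0.06643 + (+0.00270) = 0.06913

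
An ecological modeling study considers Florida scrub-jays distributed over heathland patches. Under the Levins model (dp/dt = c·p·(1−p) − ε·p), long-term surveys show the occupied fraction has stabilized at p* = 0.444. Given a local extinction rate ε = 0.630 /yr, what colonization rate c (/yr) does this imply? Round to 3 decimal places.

1.133

At equilibrium c(1−p*) = ε, so c = ε/(1−p*).
c = 0.630/(1 − 0.444) = 0.630/0.5560 = 1.1331.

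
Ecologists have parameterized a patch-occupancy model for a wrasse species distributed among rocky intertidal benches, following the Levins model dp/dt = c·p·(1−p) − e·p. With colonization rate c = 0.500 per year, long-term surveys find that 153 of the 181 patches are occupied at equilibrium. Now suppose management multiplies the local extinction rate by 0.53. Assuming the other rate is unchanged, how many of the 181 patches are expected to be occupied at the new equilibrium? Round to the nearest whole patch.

166

Observed p* = 153/181 = 0.84530.
Balance c(1−p*) = e gives e = 0.500×(1 − 0.84530) = 0.07735.
New p* = 1 − e/c = 1 − 0.04100/0.50000 = 0.91800.
Expected occupied = 181 × 0.91800 = 166.16 ≈ 166.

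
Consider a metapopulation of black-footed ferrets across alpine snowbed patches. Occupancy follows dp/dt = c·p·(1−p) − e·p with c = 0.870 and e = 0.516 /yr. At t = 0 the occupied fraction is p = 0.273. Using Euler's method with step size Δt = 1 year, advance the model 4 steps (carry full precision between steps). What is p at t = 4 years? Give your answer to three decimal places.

Update rule: p ← p + [c·p·(1−p) − e·p]·Δt with Δt = 1.
p: 0.27300 → 0.30480  (Δp = +0.03180)
p: 0.30480 → 0.33188  (Δp = +0.02707)
p: 0.33188 → 0.35354  (Δp = +0.02166)
p: 0.35354 → 0.36995  (Δp = +0.01641)

0.370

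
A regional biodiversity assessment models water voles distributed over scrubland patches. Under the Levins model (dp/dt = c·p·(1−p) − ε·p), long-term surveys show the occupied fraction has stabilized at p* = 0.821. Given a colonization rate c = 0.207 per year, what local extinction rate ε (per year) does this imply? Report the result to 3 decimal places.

0.037

At equilibrium c(1−p*) = ε.
ε = 0.207 × (1 − 0.821) = 0.207 × 0.1790 = 0.0371.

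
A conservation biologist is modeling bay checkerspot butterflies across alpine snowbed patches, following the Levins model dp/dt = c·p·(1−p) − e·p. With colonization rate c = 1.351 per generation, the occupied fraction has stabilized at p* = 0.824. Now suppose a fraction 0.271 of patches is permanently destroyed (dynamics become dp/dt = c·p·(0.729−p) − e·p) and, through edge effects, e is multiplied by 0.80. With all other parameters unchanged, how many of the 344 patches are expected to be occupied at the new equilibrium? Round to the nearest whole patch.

202

Balance c(1−p*) = e gives e = 1.351×(1 − 0.82400) = 0.23778.
New p* = 0.729 − e/c = 0.729 − 0.19022/1.35100 = 0.58820.
Expected occupied = 344 × 0.58820 = 202.34 ≈ 202.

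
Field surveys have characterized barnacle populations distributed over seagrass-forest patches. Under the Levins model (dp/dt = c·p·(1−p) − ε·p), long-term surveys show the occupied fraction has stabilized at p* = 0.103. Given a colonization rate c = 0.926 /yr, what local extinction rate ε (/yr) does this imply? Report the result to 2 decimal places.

0.83

At equilibrium c(1−p*) = ε.
ε = 0.926 × (1 − 0.103) = 0.926 × 0.8970 = 0.8306.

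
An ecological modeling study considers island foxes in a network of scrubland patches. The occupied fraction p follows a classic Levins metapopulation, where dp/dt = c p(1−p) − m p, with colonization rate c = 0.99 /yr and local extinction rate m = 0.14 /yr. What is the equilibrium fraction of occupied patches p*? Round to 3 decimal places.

At equilibrium, colonization balances extinction: c·p*·(1−p*) = m·p*.
So p* = 1 − m/c = 1 − 0.14/0.99 = 1 − 0.1414 = 0.8586.

0.859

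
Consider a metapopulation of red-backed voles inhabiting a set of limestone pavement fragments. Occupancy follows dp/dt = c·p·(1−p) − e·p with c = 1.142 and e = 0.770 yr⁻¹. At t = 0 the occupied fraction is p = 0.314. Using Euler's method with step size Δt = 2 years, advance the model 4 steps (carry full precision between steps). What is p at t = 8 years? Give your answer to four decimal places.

0.3257

Update rule: p ← p + [c·p·(1−p) − e·p]·Δt with Δt = 2.
  1  |  dp/dt·Δt = +0.008423  |  p_1 = 0.322423
  2  |  dp/dt·Δt = +0.002446  |  p_2 = 0.324869
  3  |  dp/dt·Δt = +0.000650  |  p_3 = 0.325518
  4  |  dp/dt·Δt = +0.000168  |  p_4 = 0.325686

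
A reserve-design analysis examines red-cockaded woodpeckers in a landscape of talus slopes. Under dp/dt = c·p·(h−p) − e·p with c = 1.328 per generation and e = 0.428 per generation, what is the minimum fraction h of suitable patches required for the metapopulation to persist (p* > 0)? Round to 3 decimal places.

0.322

p* = h − e/c is positive only when h > e/c.
h_min = e/c = 0.428/1.328 = 0.3223.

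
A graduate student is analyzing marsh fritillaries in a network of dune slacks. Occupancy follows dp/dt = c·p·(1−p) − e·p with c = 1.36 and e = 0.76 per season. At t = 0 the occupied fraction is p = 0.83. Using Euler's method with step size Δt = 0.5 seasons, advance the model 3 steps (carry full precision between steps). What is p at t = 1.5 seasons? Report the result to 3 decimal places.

0.504

Update rule: p ← p + [c·p·(1−p) − e·p]·Δt with Δt = 0.5.
step 1: Δp = -0.21945, p = 0.61055
step 2: Δp = -0.07032, p = 0.54023
step 3: Δp = -0.03639, p = 0.50384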